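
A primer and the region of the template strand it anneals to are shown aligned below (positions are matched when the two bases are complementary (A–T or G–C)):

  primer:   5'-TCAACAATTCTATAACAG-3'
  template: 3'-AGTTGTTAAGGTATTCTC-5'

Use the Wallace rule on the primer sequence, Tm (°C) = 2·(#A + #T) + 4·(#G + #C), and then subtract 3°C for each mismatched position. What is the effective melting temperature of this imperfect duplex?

40°C

Primer base counts: A=8, T=5, G=1, C=4 → A+T=13, G+C=5
Perfect-match Tm = 2(13) + 4(5) = 26 + 20 = 46°C
Mismatches (positions where the bases are not complementary): 2 (at positions 11, 16)
Effective Tm = 46 − 2×3 = 46 − 6 = 40°C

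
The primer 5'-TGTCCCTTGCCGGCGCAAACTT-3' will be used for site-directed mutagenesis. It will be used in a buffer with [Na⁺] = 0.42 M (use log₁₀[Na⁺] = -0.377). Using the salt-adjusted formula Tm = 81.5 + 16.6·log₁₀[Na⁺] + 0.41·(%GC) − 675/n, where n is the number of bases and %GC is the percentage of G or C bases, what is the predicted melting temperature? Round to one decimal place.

Length n = 22. Scanning the sequence gives T=6, A=3, G=5, C=8.
G+C = 13, so %GC = 13/22 × 100 = 59.091%
Salt term: 16.6 × (-0.377) = -6.258
GC term: 0.41 × 59.091 = 24.227; length term: −675/22 = −30.682
Tm = 81.5 + (-6.258) + 24.227 − 30.682 = 68.787 → 68.8°C

68.8°C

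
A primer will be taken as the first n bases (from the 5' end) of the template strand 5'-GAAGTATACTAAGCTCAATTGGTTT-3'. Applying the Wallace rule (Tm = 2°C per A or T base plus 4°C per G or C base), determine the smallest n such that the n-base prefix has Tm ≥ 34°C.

n = 13

First 12 bases: GAAGTATACTAA → Tm = 30°C (< 34°C)
First 13 bases: GAAGTATACTAAG → Tm = 34°C (≥ 34°C)
Since every base adds ≥2°C, Tm only increases with n, so the threshold is first crossed at n = 13.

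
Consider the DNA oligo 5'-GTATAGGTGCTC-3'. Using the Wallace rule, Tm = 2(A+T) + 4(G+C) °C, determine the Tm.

36°C

Counting bases: A=2, G=4, C=2, T=4
AT pairs contribute 6, GC pairs contribute 6.
Tm = 2(6) + 4(6) = 12 + 24 = 36°C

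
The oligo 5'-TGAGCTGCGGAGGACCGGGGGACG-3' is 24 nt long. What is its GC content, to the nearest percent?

75%

Base counts: A=4, C=5, G=13, T=2
G+C = 13 + 5 = 18 out of 24 bases
%GC = 18/24 × 100 = 75% ≈ 75%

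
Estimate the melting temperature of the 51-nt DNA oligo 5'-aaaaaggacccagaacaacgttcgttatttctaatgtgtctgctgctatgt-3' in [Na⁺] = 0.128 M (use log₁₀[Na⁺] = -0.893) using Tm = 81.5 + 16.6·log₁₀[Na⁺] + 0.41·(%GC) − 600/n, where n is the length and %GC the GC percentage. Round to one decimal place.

Length n = 51. Counting bases: C=10, T=16, G=10, A=15
G+C = 20, so %GC = 20/51 × 100 = 39.216%
Salt term: 16.6 × (-0.893) = -14.824
GC term: 0.41 × 39.216 = 16.079; length term: −600/51 = −11.765
Tm = 81.5 + (-14.824) + 16.079 − 11.765 = 70.99 → 71.0°C

71.0°C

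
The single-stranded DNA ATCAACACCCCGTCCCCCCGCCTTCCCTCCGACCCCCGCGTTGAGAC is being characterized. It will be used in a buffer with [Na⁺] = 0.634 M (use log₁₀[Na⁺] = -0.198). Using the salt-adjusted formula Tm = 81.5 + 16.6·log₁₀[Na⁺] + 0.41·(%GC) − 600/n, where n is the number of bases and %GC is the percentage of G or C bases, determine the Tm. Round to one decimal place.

94.2°C

Length n = 47. G=7, A=7, C=26, T=7
G+C = 33, so %GC = 33/47 × 100 = 70.213%
Salt term: 16.6 × (-0.198) = -3.287
GC term: 0.41 × 70.213 = 28.787; length term: −600/47 = −12.766
Tm = 81.5 + (-3.287) + 28.787 − 12.766 = 94.234 → 94.2°C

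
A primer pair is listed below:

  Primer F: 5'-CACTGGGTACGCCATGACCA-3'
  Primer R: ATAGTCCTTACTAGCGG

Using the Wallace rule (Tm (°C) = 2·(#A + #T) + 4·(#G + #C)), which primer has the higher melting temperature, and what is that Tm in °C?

Primer F, 64°C

Primer F: A+T=8, G+C=12 → Tm = 2(8)+4(12) = 64°C
Primer R: A+T=9, G+C=8 → Tm = 2(9)+4(8) = 50°C
64°C vs 50°C → primer F is higher.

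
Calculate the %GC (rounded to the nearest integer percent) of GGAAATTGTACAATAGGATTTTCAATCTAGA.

A=12, C=3, G=6, T=10
G+C = 6 + 3 = 9 out of 31 bases
%GC = 9/31 × 100 = 29.03% ≈ 29%

29%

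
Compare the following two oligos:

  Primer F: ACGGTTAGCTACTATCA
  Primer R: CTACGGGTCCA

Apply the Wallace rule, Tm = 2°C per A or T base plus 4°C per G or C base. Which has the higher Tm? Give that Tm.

Primer F, 48°C

Primer F: A+T=10, G+C=7 → Tm = 2(10)+4(7) = 48°C
Primer R: A+T=4, G+C=7 → Tm = 2(4)+4(7) = 36°C
48°C vs 36°C → primer F is higher.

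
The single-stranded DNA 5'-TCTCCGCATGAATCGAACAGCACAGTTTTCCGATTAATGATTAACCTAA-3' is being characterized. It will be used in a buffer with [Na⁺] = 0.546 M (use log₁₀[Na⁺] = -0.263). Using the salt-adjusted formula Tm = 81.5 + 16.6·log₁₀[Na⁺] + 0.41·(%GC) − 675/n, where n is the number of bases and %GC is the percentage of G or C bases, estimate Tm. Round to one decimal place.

79.3°C

Length n = 49. Base counts: A=16, G=7, C=12, T=14
G+C = 19, so %GC = 19/49 × 100 = 38.776%
Salt term: 16.6 × (-0.263) = -4.366
GC term: 0.41 × 38.776 = 15.898; length term: −675/49 = −13.776
Tm = 81.5 + (-4.366) + 15.898 − 13.776 = 79.256 → 79.3°C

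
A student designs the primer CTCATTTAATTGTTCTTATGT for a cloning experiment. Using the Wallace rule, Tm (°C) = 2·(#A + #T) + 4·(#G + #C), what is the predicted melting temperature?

52°C

Base counts: T=12, G=2, A=4, C=3
AT pairs contribute 16, GC pairs contribute 5.
Tm = 4·5 + 2·16 = 20 + 32 = 52°C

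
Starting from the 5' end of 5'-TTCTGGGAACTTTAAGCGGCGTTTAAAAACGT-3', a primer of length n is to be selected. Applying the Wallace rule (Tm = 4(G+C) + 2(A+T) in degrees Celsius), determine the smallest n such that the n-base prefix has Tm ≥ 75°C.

n = 27

First 26 bases: TTCTGGGAACTTTAAGCGGCGTTTAA → Tm = 74°C (< 75°C)
First 27 bases: TTCTGGGAACTTTAAGCGGCGTTTAAA → Tm = 76°C (≥ 75°C)
Each additional base adds 2°C (A/T) or 4°C (G/C), so Tm is non-decreasing in n; n = 27 is the first length to reach 75°C.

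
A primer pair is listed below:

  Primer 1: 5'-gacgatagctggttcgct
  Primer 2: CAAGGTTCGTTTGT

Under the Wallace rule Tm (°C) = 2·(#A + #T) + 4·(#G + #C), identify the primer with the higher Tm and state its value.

Primer 1, 56°C

Primer 1: A+T=8, G+C=10 → Tm = 2(8)+4(10) = 56°C
Primer 2: A+T=8, G+C=6 → Tm = 2(8)+4(6) = 40°C
56°C vs 40°C → primer 1 is higher.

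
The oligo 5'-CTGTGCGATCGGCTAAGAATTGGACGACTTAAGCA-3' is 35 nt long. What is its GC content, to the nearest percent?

49%

Scanning the sequence gives C=7, G=10, A=10, T=8.
G+C = 10 + 7 = 17 out of 35 bases
%GC = 17/35 × 100 = 48.57% ≈ 49%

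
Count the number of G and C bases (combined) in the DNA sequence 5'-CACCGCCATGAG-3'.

G=3, T=1, C=5, A=3
Total G or C: 3 + 5 = 8

8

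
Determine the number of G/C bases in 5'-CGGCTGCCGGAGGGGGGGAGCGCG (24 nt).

21

Base counts: C=6, A=2, G=15, T=1
G+C = 15 + 6 = 21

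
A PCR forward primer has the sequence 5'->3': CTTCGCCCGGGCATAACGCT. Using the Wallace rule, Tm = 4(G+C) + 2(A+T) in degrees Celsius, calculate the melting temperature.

66°C

Scanning the sequence gives A=3, G=5, C=8, T=4.
AT pairs contribute 7, GC pairs contribute 13.
Tm = 2×7 + 4×13 = 66°C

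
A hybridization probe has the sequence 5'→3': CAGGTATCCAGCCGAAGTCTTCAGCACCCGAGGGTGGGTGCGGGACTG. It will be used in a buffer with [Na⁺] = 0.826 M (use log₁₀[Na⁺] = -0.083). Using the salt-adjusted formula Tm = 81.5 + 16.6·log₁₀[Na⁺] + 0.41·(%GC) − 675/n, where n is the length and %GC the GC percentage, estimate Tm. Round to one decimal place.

Length n = 48. Base counts: C=13, T=8, G=18, A=9
G+C = 31, so %GC = 31/48 × 100 = 64.583%
Salt term: 16.6 × (-0.083) = -1.378
GC term: 0.41 × 64.583 = 26.479; length term: −675/48 = −14.062
Tm = 81.5 + (-1.378) + 26.479 − 14.062 = 92.539 → 92.5°C

92.5°C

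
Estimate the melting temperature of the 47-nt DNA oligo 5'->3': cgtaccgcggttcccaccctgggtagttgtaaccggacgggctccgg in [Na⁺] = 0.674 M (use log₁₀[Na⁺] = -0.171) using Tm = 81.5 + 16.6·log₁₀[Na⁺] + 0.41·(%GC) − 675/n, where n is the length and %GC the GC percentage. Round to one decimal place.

92.2°C

Length n = 47. Base counts: G=16, C=16, A=6, T=9
G+C = 32, so %GC = 32/47 × 100 = 68.085%
Salt term: 16.6 × (-0.171) = -2.839
GC term: 0.41 × 68.085 = 27.915; length term: −675/47 = −14.362
Tm = 81.5 + (-2.839) + 27.915 − 14.362 = 92.214 → 92.2°C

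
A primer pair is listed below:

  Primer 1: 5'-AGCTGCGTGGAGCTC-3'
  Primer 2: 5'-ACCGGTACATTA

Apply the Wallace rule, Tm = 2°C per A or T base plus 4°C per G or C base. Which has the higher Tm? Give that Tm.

Primer 1: A+T=5, G+C=10 → Tm = 2(5)+4(10) = 50°C
Primer 2: A+T=7, G+C=5 → Tm = 2(7)+4(5) = 34°C
50°C vs 34°C → primer 1 is higher.

Primer 1, 50°C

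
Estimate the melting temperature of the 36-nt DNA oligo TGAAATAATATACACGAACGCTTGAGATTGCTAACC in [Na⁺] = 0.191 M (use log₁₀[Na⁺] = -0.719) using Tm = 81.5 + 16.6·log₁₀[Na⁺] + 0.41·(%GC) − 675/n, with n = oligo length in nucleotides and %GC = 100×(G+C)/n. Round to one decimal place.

65.6°C

Length n = 36. Base counts: G=6, T=9, C=7, A=14
G+C = 13, so %GC = 13/36 × 100 = 36.111%
Salt term: 16.6 × (-0.719) = -11.935
GC term: 0.41 × 36.111 = 14.806; length term: −675/36 = −18.75
Tm = 81.5 + (-11.935) + 14.806 − 18.75 = 65.621 → 65.6°C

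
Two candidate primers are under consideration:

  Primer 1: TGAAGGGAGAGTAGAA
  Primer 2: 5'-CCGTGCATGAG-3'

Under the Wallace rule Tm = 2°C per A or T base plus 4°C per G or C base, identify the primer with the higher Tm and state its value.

Primer 1, 46°C

Primer 1: A+T=9, G+C=7 → Tm = 2(9)+4(7) = 46°C
Primer 2: A+T=4, G+C=7 → Tm = 2(4)+4(7) = 36°C
46°C vs 36°C → primer 1 is higher.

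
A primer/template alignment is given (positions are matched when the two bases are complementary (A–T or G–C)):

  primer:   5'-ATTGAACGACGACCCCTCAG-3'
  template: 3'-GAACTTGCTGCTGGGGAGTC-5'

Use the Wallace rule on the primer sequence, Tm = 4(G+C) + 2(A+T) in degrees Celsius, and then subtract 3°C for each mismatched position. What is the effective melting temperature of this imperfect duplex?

59°C

Primer base counts: A=6, T=3, G=4, C=7 → A+T=9, G+C=11
Perfect-match Tm = 2(9) + 4(11) = 18 + 44 = 62°C
Mismatches (positions where the bases are not complementary): 1 (at position 1)
Effective Tm = 62 − 1×3 = 62 − 3 = 59°C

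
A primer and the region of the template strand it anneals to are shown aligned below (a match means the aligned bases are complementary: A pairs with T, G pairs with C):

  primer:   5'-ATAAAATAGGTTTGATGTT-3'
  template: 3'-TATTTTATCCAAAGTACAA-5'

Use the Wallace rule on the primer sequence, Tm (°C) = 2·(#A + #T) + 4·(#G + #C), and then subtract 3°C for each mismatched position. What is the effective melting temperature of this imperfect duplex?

43°C

Primer base counts: A=7, T=8, G=4, C=0 → A+T=15, G+C=4
Perfect-match Tm = 2(15) + 4(4) = 30 + 16 = 46°C
Mismatches (positions where the bases are not complementary): 1 (at position 14)
Effective Tm = 46 − 1×3 = 46 − 3 = 43°C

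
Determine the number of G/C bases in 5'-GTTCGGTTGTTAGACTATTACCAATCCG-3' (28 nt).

12

Counting bases: T=10, A=6, G=6, C=6
Total G or C: 6 + 6 = 12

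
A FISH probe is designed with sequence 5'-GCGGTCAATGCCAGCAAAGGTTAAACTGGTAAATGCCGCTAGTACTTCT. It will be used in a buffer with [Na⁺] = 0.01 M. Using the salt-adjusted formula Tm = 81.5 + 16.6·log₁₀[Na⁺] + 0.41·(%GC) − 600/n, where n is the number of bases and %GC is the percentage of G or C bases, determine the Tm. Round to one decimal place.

Length n = 49. G=12, A=14, T=12, C=11
G+C = 23, so %GC = 23/49 × 100 = 46.939%
Salt term: 16.6 × (-2) = -33.2
GC term: 0.41 × 46.939 = 19.245; length term: −600/49 = −12.245
Tm = 81.5 + (-33.2) + 19.245 − 12.245 = 55.3 → 55.3°C

55.3°C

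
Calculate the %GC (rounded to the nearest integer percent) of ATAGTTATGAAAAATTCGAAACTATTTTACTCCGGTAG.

29%

Scanning the sequence gives T=13, G=6, A=14, C=5.
G+C = 6 + 5 = 11 out of 38 bases
%GC = 11/38 × 100 = 28.95% ≈ 29%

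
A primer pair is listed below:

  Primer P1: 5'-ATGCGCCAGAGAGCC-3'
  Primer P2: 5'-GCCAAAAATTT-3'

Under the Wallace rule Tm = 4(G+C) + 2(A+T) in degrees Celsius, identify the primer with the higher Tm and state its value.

Primer P1: A+T=5, G+C=10 → Tm = 2(5)+4(10) = 50°C
Primer P2: A+T=8, G+C=3 → Tm = 2(8)+4(3) = 28°C
50°C vs 28°C → primer P1 is higher.

Primer P1, 50°C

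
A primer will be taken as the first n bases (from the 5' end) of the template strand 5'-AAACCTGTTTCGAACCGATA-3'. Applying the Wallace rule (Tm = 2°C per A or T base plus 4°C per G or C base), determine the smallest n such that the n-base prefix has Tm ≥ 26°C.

First 9 bases: AAACCTGTT → Tm = 24°C (< 26°C)
First 10 bases: AAACCTGTTT → Tm = 26°C (≥ 26°C)
Since every base adds ≥2°C, Tm only increases with n, so the threshold is first crossed at n = 10.

n = 10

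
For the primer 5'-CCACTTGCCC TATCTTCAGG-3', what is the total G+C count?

C=8, T=6, A=3, G=3
Total G or C: 3 + 8 = 11

11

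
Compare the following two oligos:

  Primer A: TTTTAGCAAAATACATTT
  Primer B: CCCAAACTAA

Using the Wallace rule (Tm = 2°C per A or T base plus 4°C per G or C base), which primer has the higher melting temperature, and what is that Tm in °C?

Primer A, 42°C

Primer A: A+T=15, G+C=3 → Tm = 2(15)+4(3) = 42°C
Primer B: A+T=6, G+C=4 → Tm = 2(6)+4(4) = 28°C
42°C vs 28°C → primer A is higher.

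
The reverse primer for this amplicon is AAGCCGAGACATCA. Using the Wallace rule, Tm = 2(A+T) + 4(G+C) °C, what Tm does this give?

Scanning the sequence gives A=6, G=3, T=1, C=4.
So N_AT = 7 and N_GC = 7.
Tm = 2(7) + 4(7) = 14 + 28 = 42°C

42°C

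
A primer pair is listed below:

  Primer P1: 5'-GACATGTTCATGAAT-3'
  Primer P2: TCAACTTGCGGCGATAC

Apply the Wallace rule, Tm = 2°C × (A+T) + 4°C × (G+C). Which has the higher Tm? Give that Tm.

Primer P1: A+T=10, G+C=5 → Tm = 2(10)+4(5) = 40°C
Primer P2: A+T=8, G+C=9 → Tm = 2(8)+4(9) = 52°C
40°C vs 52°C → primer P2 is higher.

Primer P2, 52°C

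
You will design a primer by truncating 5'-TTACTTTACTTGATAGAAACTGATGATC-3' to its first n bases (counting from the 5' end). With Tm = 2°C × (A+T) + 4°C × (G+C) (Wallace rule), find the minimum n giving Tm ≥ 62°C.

n = 25

First 24 bases: TTACTTTACTTGATAGAAACTGAT → Tm = 60°C (< 62°C)
First 25 bases: TTACTTTACTTGATAGAAACTGATG → Tm = 64°C (≥ 62°C)
Since every base adds ≥2°C, Tm only increases with n, so the threshold is first crossed at n = 25.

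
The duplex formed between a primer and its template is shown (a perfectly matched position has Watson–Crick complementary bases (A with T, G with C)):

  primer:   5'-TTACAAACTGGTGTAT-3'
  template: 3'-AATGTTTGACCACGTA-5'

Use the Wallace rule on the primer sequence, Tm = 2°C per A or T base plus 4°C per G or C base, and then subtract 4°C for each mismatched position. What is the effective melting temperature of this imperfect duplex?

Primer base counts: A=5, T=6, G=3, C=2 → A+T=11, G+C=5
Perfect-match Tm = 2(11) + 4(5) = 22 + 20 = 42°C
Mismatches (positions where the bases are not complementary): 1 (at position 14)
Effective Tm = 42 − 1×4 = 42 − 4 = 38°C

38°C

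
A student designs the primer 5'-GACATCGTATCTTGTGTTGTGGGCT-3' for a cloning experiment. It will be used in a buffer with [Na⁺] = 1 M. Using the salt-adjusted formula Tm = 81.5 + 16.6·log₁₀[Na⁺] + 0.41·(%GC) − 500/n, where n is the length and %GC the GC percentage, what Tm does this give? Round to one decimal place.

81.2°C

Length n = 25. A=3, G=8, C=4, T=10
G+C = 12, so %GC = 12/25 × 100 = 48%
Salt term: 16.6 × (0) = 0
GC term: 0.41 × 48 = 19.68; length term: −500/25 = −20
Tm = 81.5 + (0) + 19.68 − 20 = 81.18 → 81.2°C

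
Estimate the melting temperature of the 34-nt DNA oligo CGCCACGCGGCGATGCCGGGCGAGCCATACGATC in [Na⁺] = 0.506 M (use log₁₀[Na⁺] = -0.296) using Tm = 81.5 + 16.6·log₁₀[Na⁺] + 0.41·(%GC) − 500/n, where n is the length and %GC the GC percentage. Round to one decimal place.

92.0°C

Length n = 34. Base counts: A=6, G=12, T=3, C=13
G+C = 25, so %GC = 25/34 × 100 = 73.529%
Salt term: 16.6 × (-0.296) = -4.914
GC term: 0.41 × 73.529 = 30.147; length term: −500/34 = −14.706
Tm = 81.5 + (-4.914) + 30.147 − 14.706 = 92.027 → 92.0°C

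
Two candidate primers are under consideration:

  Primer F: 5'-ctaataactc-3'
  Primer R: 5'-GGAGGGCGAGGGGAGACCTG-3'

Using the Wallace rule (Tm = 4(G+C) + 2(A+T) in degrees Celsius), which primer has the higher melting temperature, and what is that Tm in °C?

Primer R, 70°C

Primer F: A+T=7, G+C=3 → Tm = 2(7)+4(3) = 26°C
Primer R: A+T=5, G+C=15 → Tm = 2(5)+4(15) = 70°C
26°C vs 70°C → primer R is higher.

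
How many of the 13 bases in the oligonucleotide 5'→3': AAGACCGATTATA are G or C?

4

G=2, T=3, A=6, C=2
G+C = 2 + 2 = 4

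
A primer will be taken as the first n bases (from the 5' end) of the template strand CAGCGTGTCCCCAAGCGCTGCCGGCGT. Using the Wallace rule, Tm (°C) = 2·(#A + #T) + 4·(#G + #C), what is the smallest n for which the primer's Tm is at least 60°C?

First 17 bases: CAGCGTGTCCCCAAGCG → Tm = 58°C (< 60°C)
First 18 bases: CAGCGTGTCCCCAAGCGC → Tm = 62°C (≥ 60°C)
Since every base adds ≥2°C, Tm only increases with n, so the threshold is first crossed at n = 18.

n = 18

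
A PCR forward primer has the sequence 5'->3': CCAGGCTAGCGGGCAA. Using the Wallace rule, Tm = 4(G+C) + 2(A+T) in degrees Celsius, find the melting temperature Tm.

54°C

Scanning the sequence gives A=4, G=6, C=5, T=1.
AT pairs contribute 5, GC pairs contribute 11.
Tm = 4·11 + 2·5 = 44 + 10 = 54°C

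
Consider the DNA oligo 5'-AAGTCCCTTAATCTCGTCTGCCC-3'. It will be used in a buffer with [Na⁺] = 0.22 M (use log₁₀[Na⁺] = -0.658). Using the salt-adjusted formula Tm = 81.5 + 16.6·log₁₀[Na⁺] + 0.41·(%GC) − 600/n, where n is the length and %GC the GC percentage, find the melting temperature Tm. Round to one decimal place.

Length n = 23. Counting bases: A=4, T=7, C=9, G=3
G+C = 12, so %GC = 12/23 × 100 = 52.174%
Salt term: 16.6 × (-0.658) = -10.923
GC term: 0.41 × 52.174 = 21.391; length term: −600/23 = −26.087
Tm = 81.5 + (-10.923) + 21.391 − 26.087 = 65.881 → 65.9°C

65.9°C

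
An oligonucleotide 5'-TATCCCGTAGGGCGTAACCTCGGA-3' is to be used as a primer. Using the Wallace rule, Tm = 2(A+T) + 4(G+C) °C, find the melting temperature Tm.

76°C

Counting bases: A=5, G=7, T=5, C=7
AT pairs contribute 10, GC pairs contribute 14.
Tm = 2(10) + 4(14) = 20 + 56 = 76°C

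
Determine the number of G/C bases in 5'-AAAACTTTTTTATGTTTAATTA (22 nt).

2

T=12, A=8, C=1, G=1
Total G or C: 1 + 1 = 2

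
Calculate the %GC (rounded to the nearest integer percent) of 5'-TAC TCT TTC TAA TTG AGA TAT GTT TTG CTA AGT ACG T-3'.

30%

Scanning the sequence gives T=17, C=5, A=9, G=6.
G+C = 6 + 5 = 11 out of 37 bases
%GC = 11/37 × 100 = 29.73% ≈ 30%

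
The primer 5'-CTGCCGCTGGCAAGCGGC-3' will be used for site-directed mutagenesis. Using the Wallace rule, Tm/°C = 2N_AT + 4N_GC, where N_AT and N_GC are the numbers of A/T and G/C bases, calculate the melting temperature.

T=2, C=7, G=7, A=2
A+T = 4, G+C = 14
Tm = 2×4 + 4×14 = 64°C

64°C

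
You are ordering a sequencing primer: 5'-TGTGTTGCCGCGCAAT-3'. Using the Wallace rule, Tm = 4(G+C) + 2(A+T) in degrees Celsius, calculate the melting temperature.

50°C

Counting bases: C=4, A=2, T=5, G=5
AT pairs contribute 7, GC pairs contribute 9.
Tm = 2(7) + 4(9) = 14 + 36 = 50°C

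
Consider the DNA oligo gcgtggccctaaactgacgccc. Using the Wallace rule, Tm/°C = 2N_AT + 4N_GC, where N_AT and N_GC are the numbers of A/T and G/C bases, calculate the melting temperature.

Counting bases: C=9, T=3, A=4, G=6
So N_AT = 7 and N_GC = 15.
Tm = 2×7 + 4×15 = 74°C

74°C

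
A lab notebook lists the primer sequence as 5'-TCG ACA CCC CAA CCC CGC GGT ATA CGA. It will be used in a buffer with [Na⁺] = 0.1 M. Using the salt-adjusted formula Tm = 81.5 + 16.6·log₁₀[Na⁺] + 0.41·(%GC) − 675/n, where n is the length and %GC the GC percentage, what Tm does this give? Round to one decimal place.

65.7°C

Length n = 27. G=5, T=3, A=7, C=12
G+C = 17, so %GC = 17/27 × 100 = 62.963%
Salt term: 16.6 × (-1) = -16.6
GC term: 0.41 × 62.963 = 25.815; length term: −675/27 = −25
Tm = 81.5 + (-16.6) + 25.815 − 25 = 65.715 → 65.7°C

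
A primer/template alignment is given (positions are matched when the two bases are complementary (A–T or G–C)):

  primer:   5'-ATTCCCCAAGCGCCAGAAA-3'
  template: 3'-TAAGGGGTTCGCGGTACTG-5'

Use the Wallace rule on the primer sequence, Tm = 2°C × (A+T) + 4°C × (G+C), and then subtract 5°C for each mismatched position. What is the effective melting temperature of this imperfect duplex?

43°C

Primer base counts: A=7, T=2, G=3, C=7 → A+T=9, G+C=10
Perfect-match Tm = 2(9) + 4(10) = 18 + 40 = 58°C
Mismatches (positions where the bases are not complementary): 3 (at positions 16, 17, 19)
Effective Tm = 58 − 3×5 = 58 − 15 = 43°C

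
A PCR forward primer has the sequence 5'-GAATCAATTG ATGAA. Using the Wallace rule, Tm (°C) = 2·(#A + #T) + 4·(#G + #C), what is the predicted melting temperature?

38°C

Base counts: T=4, A=7, G=3, C=1
AT pairs contribute 11, GC pairs contribute 4.
Tm = 2×11 + 4×4 = 38°C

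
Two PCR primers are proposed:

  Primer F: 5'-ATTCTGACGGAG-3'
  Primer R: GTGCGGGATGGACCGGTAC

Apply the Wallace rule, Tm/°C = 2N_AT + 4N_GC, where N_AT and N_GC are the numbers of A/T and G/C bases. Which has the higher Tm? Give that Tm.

Primer R, 64°C

Primer F: A+T=6, G+C=6 → Tm = 2(6)+4(6) = 36°C
Primer R: A+T=6, G+C=13 → Tm = 2(6)+4(13) = 64°C
36°C vs 64°C → primer R is higher.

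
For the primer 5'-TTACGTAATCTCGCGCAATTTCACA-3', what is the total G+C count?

10

Base counts: T=8, G=3, C=7, A=7
Total G or C: 3 + 7 = 10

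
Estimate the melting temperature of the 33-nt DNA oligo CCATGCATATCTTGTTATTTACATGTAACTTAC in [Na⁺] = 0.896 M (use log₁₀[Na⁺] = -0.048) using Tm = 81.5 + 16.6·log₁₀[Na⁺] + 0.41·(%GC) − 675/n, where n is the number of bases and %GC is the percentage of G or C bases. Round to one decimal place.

72.7°C

Length n = 33. Scanning the sequence gives T=14, C=7, A=9, G=3.
G+C = 10, so %GC = 10/33 × 100 = 30.303%
Salt term: 16.6 × (-0.048) = -0.797
GC term: 0.41 × 30.303 = 12.424; length term: −675/33 = −20.455
Tm = 81.5 + (-0.797) + 12.424 − 20.455 = 72.672 → 72.7°C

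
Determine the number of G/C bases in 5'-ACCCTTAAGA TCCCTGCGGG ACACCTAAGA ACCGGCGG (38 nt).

23

Counting bases: T=5, G=10, C=13, A=10
Total G or C: 10 + 13 = 23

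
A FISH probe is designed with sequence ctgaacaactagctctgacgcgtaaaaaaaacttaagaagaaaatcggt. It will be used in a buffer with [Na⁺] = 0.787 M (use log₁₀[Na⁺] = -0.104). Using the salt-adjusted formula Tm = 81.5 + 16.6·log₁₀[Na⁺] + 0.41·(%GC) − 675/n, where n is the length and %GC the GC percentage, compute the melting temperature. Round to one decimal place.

Length n = 49. Base counts: T=9, C=9, A=22, G=9
G+C = 18, so %GC = 18/49 × 100 = 36.735%
Salt term: 16.6 × (-0.104) = -1.726
GC term: 0.41 × 36.735 = 15.061; length term: −675/49 = −13.776
Tm = 81.5 + (-1.726) + 15.061 − 13.776 = 81.059 → 81.1°C

81.1°C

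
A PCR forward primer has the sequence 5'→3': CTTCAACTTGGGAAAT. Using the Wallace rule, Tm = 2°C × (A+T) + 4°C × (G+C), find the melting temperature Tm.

44°C

Base counts: C=3, A=5, T=5, G=3
AT pairs contribute 10, GC pairs contribute 6.
Tm = 2(10) + 4(6) = 20 + 24 = 44°C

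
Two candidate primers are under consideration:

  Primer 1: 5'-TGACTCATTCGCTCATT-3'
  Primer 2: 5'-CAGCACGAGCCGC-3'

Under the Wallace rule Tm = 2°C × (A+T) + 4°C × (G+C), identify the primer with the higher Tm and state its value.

Primer 1, 48°C

Primer 1: A+T=10, G+C=7 → Tm = 2(10)+4(7) = 48°C
Primer 2: A+T=3, G+C=10 → Tm = 2(3)+4(10) = 46°C
48°C vs 46°C → primer 1 is higher.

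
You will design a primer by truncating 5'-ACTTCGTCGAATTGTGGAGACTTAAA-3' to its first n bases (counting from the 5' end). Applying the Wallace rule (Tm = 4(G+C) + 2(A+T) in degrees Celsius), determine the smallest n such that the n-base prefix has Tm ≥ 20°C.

n = 7

First 6 bases: ACTTCG → Tm = 18°C (< 20°C)
First 7 bases: ACTTCGT → Tm = 20°C (≥ 20°C)
Since every base adds ≥2°C, Tm only increases with n, so the threshold is first crossed at n = 7.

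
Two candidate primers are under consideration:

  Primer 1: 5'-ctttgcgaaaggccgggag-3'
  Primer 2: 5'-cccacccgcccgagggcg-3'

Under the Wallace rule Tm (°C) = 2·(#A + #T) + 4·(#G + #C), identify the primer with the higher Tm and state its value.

Primer 2, 68°C

Primer 1: A+T=7, G+C=12 → Tm = 2(7)+4(12) = 62°C
Primer 2: A+T=2, G+C=16 → Tm = 2(2)+4(16) = 68°C
62°C vs 68°C → primer 2 is higher.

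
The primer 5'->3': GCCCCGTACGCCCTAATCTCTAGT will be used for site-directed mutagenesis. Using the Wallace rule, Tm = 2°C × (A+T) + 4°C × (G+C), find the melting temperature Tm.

Base counts: C=10, A=4, T=6, G=4
AT pairs contribute 10, GC pairs contribute 14.
Tm = 2×10 + 4×14 = 76°C

76°C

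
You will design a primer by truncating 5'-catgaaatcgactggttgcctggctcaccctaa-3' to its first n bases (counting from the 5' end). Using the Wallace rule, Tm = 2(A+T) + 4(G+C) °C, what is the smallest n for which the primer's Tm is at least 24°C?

First 8 bases: CATGAAAT → Tm = 20°C (< 24°C)
First 9 bases: CATGAAATC → Tm = 24°C (≥ 24°C)
Each additional base adds 2°C (A/T) or 4°C (G/C), so Tm is non-decreasing in n; n = 9 is the first length to reach 24°C.

n = 9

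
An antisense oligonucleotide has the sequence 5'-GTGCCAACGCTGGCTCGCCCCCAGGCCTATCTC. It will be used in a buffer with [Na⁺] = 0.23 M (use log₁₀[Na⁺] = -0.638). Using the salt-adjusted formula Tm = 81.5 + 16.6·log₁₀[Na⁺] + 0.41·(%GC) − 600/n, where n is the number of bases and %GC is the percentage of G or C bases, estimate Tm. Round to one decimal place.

81.3°C

Length n = 33. Counting bases: A=4, C=15, G=8, T=6
G+C = 23, so %GC = 23/33 × 100 = 69.697%
Salt term: 16.6 × (-0.638) = -10.591
GC term: 0.41 × 69.697 = 28.576; length term: −600/33 = −18.182
Tm = 81.5 + (-10.591) + 28.576 − 18.182 = 81.303 → 81.3°C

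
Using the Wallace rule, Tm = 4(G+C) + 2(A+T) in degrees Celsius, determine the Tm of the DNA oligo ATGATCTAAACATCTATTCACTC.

60°C

Base counts: G=1, T=8, A=8, C=6
So N_AT = 16 and N_GC = 7.
Tm = 4·7 + 2·16 = 28 + 32 = 60°C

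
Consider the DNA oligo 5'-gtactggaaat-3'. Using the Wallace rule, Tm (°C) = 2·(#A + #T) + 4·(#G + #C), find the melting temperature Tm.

30°C

Scanning the sequence gives A=4, G=3, T=3, C=1.
AT pairs contribute 7, GC pairs contribute 4.
Tm = 2×7 + 4×4 = 30°C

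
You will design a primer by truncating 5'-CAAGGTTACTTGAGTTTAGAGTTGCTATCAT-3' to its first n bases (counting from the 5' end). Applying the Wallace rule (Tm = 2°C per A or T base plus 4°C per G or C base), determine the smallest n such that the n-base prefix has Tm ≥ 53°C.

n = 20

First 19 bases: CAAGGTTACTTGAGTTTAG → Tm = 52°C (< 53°C)
First 20 bases: CAAGGTTACTTGAGTTTAGA → Tm = 54°C (≥ 53°C)
Each additional base adds 2°C (A/T) or 4°C (G/C), so Tm is non-decreasing in n; n = 20 is the first length to reach 53°C.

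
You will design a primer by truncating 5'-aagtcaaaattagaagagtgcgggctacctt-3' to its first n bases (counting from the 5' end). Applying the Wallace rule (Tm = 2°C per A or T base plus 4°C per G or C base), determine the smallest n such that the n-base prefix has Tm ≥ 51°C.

First 19 bases: AAGTCAAAATTAGAAGAGT → Tm = 48°C (< 51°C)
First 20 bases: AAGTCAAAATTAGAAGAGTG → Tm = 52°C (≥ 51°C)
Each additional base adds 2°C (A/T) or 4°C (G/C), so Tm is non-decreasing in n; n = 20 is the first length to reach 51°C.

n = 20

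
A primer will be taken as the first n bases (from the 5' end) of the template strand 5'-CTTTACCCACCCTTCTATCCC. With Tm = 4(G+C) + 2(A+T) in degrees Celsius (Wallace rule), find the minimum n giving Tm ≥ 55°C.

n = 19

First 18 bases: CTTTACCCACCCTTCTAT → Tm = 52°C (< 55°C)
First 19 bases: CTTTACCCACCCTTCTATC → Tm = 56°C (≥ 55°C)
Each additional base adds 2°C (A/T) or 4°C (G/C), so Tm is non-decreasing in n; n = 19 is the first length to reach 55°C.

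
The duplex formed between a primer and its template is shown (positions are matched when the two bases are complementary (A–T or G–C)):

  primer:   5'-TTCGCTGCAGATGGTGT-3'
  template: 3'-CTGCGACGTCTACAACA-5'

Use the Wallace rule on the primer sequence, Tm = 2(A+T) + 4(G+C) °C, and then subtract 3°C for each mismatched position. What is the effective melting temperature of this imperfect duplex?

43°C

Primer base counts: A=2, T=6, G=6, C=3 → A+T=8, G+C=9
Perfect-match Tm = 2(8) + 4(9) = 16 + 36 = 52°C
Mismatches (positions where the bases are not complementary): 3 (at positions 1, 2, 14)
Effective Tm = 52 − 3×3 = 52 − 9 = 43°C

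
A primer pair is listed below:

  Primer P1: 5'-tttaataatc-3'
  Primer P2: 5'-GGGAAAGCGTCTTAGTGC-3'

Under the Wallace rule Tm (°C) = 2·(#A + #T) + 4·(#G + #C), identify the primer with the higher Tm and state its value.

Primer P2, 56°C

Primer P1: A+T=9, G+C=1 → Tm = 2(9)+4(1) = 22°C
Primer P2: A+T=8, G+C=10 → Tm = 2(8)+4(10) = 56°C
22°C vs 56°C → primer P2 is higher.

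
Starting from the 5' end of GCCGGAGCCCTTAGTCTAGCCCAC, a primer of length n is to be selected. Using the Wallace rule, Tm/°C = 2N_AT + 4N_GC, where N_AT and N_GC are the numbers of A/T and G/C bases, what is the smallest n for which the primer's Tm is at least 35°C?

First 9 bases: GCCGGAGCC → Tm = 34°C (< 35°C)
First 10 bases: GCCGGAGCCC → Tm = 38°C (≥ 35°C)
Each additional base adds 2°C (A/T) or 4°C (G/C), so Tm is non-decreasing in n; n = 10 is the first length to reach 35°C.

n = 10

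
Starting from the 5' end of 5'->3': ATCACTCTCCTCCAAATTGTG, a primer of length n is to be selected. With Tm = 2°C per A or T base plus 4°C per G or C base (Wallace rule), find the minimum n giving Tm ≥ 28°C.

First 9 bases: ATCACTCTC → Tm = 26°C (< 28°C)
First 10 bases: ATCACTCTCC → Tm = 30°C (≥ 28°C)
Each additional base adds 2°C (A/T) or 4°C (G/C), so Tm is non-decreasing in n; n = 10 is the first length to reach 28°C.

n = 10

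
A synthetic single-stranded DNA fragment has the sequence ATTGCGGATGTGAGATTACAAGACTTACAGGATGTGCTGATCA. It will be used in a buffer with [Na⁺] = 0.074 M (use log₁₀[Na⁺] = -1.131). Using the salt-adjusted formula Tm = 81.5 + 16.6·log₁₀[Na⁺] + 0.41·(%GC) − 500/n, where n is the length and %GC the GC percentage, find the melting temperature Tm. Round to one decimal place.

Length n = 43. Base counts: G=12, C=6, T=12, A=13
G+C = 18, so %GC = 18/43 × 100 = 41.86%
Salt term: 16.6 × (-1.131) = -18.775
GC term: 0.41 × 41.86 = 17.163; length term: −500/43 = −11.628
Tm = 81.5 + (-18.775) + 17.163 − 11.628 = 68.26 → 68.3°C

68.3°C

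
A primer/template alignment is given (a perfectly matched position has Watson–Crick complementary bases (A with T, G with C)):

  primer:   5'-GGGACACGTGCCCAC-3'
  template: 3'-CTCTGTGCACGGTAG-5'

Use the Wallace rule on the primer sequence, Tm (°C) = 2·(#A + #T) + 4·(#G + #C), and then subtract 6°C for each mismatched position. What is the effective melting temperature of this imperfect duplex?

34°C

Primer base counts: A=3, T=1, G=5, C=6 → A+T=4, G+C=11
Perfect-match Tm = 2(4) + 4(11) = 8 + 44 = 52°C
Mismatches (positions where the bases are not complementary): 3 (at positions 2, 13, 14)
Effective Tm = 52 − 3×6 = 52 − 18 = 34°C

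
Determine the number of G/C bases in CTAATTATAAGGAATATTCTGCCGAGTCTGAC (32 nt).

12

Base counts: T=10, A=10, C=6, G=6
G+C = 6 + 6 = 12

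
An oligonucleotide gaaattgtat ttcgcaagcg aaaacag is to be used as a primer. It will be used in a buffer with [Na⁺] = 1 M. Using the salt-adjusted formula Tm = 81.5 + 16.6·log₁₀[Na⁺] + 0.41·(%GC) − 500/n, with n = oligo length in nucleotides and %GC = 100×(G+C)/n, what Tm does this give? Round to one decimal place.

Length n = 27. Scanning the sequence gives C=4, T=6, G=6, A=11.
G+C = 10, so %GC = 10/27 × 100 = 37.037%
Salt term: 16.6 × (0) = 0
GC term: 0.41 × 37.037 = 15.185; length term: −500/27 = −18.519
Tm = 81.5 + (0) + 15.185 − 18.519 = 78.166 → 78.2°C

78.2°C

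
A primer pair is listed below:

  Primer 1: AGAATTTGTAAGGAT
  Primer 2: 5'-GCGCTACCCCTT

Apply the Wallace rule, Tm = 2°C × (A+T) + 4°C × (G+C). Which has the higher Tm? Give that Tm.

Primer 1: A+T=11, G+C=4 → Tm = 2(11)+4(4) = 38°C
Primer 2: A+T=4, G+C=8 → Tm = 2(4)+4(8) = 40°C
38°C vs 40°C → primer 2 is higher.

Primer 2, 40°C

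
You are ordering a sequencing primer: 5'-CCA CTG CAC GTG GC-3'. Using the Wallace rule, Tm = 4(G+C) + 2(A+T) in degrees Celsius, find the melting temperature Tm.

48°C

Counting bases: T=2, C=6, A=2, G=4
A+T = 4, G+C = 10
Tm = 4·10 + 2·4 = 40 + 8 = 48°C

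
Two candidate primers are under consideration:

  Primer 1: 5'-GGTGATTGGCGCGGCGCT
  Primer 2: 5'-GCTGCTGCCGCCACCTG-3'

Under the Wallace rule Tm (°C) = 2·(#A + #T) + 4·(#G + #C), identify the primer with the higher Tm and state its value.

Primer 1, 62°C

Primer 1: A+T=5, G+C=13 → Tm = 2(5)+4(13) = 62°C
Primer 2: A+T=4, G+C=13 → Tm = 2(4)+4(13) = 60°C
62°C vs 60°C → primer 1 is higher.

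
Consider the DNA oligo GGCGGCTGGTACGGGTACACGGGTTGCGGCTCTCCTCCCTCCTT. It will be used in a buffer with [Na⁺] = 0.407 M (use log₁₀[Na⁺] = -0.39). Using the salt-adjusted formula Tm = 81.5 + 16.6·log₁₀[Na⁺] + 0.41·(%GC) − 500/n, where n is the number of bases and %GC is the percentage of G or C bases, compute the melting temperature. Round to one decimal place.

91.6°C

Length n = 44. Base counts: G=15, C=15, T=11, A=3
G+C = 30, so %GC = 30/44 × 100 = 68.182%
Salt term: 16.6 × (-0.39) = -6.474
GC term: 0.41 × 68.182 = 27.955; length term: −500/44 = −11.364
Tm = 81.5 + (-6.474) + 27.955 − 11.364 = 91.617 → 91.6°C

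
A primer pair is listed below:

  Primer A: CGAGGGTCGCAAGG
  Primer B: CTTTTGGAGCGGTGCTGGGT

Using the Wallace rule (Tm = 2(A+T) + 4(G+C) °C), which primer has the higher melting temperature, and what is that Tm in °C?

Primer A: A+T=4, G+C=10 → Tm = 2(4)+4(10) = 48°C
Primer B: A+T=8, G+C=12 → Tm = 2(8)+4(12) = 64°C
48°C vs 64°C → primer B is higher.

Primer B, 64°C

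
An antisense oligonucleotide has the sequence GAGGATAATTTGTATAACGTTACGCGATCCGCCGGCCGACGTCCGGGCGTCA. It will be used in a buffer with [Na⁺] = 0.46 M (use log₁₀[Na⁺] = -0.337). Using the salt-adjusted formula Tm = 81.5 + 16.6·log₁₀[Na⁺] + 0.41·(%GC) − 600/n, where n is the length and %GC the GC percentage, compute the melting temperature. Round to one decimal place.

88.0°C

Length n = 52. Base counts: C=14, G=16, T=11, A=11
G+C = 30, so %GC = 30/52 × 100 = 57.692%
Salt term: 16.6 × (-0.337) = -5.594
GC term: 0.41 × 57.692 = 23.654; length term: −600/52 = −11.538
Tm = 81.5 + (-5.594) + 23.654 − 11.538 = 88.022 → 88.0°C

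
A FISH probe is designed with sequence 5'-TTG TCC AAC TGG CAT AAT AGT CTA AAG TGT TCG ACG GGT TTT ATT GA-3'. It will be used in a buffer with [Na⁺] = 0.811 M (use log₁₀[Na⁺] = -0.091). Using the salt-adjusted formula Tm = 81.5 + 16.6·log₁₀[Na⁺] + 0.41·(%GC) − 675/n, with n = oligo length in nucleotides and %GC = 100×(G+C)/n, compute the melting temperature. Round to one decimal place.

Length n = 47. Base counts: T=17, G=11, A=12, C=7
G+C = 18, so %GC = 18/47 × 100 = 38.298%
Salt term: 16.6 × (-0.091) = -1.511
GC term: 0.41 × 38.298 = 15.702; length term: −675/47 = −14.362
Tm = 81.5 + (-1.511) + 15.702 − 14.362 = 81.329 → 81.3°C

81.3°C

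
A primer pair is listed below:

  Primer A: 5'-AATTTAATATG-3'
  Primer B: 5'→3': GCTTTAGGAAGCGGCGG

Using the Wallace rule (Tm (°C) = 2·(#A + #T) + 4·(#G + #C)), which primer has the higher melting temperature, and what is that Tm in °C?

Primer B, 56°C

Primer A: A+T=10, G+C=1 → Tm = 2(10)+4(1) = 24°C
Primer B: A+T=6, G+C=11 → Tm = 2(6)+4(11) = 56°C
24°C vs 56°C → primer B is higher.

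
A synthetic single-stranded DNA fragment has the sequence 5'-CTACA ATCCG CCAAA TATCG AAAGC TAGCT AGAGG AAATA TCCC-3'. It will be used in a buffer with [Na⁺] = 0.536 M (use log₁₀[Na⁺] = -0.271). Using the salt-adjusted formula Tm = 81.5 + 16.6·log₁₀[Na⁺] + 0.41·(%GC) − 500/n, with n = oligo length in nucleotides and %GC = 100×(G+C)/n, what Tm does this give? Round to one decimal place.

Length n = 44. Scanning the sequence gives C=12, A=17, G=7, T=8.
G+C = 19, so %GC = 19/44 × 100 = 43.182%
Salt term: 16.6 × (-0.271) = -4.499
GC term: 0.41 × 43.182 = 17.705; length term: −500/44 = −11.364
Tm = 81.5 + (-4.499) + 17.705 − 11.364 = 83.342 → 83.3°C

83.3°C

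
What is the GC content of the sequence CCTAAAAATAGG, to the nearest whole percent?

Counting bases: G=2, C=2, A=6, T=2
G+C = 2 + 2 = 4 out of 12 bases
%GC = 4/12 × 100 = 33.33% ≈ 33%

33%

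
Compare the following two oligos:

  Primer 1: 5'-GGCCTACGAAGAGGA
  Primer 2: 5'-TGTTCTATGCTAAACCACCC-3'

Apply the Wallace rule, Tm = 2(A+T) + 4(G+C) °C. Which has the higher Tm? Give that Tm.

Primer 2, 58°C

Primer 1: A+T=6, G+C=9 → Tm = 2(6)+4(9) = 48°C
Primer 2: A+T=11, G+C=9 → Tm = 2(11)+4(9) = 58°C
48°C vs 58°C → primer 2 is higher.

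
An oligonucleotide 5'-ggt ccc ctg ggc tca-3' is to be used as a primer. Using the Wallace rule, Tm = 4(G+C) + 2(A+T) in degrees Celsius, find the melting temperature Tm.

52°C

Counting bases: C=6, A=1, G=5, T=3
A+T = 4, G+C = 11
Tm = 2×4 + 4×11 = 52°C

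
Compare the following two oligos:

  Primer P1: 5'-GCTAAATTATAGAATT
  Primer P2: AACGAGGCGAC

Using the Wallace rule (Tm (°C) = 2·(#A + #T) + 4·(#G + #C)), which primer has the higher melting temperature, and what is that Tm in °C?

Primer P1, 38°C

Primer P1: A+T=13, G+C=3 → Tm = 2(13)+4(3) = 38°C
Primer P2: A+T=4, G+C=7 → Tm = 2(4)+4(7) = 36°C
38°C vs 36°C → primer P1 is higher.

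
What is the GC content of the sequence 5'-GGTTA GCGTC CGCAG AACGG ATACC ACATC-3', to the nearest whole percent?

57%

C=9, A=8, T=5, G=8
G+C = 8 + 9 = 17 out of 30 bases
%GC = 17/30 × 100 = 56.67% ≈ 57%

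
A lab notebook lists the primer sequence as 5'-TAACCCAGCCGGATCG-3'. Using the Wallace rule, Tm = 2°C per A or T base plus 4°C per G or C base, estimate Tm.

A=4, C=6, G=4, T=2
So N_AT = 6 and N_GC = 10.
Tm = 2×6 + 4×10 = 52°C

52°C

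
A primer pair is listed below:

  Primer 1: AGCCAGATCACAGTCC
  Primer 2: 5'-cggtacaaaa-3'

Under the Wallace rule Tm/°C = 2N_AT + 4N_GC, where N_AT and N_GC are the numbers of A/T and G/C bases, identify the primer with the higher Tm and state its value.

Primer 1, 50°C

Primer 1: A+T=7, G+C=9 → Tm = 2(7)+4(9) = 50°C
Primer 2: A+T=6, G+C=4 → Tm = 2(6)+4(4) = 28°C
50°C vs 28°C → primer 1 is higher.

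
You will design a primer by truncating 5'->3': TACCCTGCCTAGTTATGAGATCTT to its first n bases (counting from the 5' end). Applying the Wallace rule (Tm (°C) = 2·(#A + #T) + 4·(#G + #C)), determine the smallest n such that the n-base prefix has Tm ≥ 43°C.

First 14 bases: TACCCTGCCTAGTT → Tm = 42°C (< 43°C)
First 15 bases: TACCCTGCCTAGTTA → Tm = 44°C (≥ 43°C)
Each additional base adds 2°C (A/T) or 4°C (G/C), so Tm is non-decreasing in n; n = 15 is the first length to reach 43°C.

n = 15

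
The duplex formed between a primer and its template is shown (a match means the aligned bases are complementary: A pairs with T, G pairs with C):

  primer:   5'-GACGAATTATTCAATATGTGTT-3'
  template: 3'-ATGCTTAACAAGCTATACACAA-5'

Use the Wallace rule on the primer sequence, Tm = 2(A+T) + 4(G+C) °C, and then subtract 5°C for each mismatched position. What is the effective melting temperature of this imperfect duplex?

41°C

Primer base counts: A=7, T=9, G=4, C=2 → A+T=16, G+C=6
Perfect-match Tm = 2(16) + 4(6) = 32 + 24 = 56°C
Mismatches (positions where the bases are not complementary): 3 (at positions 1, 9, 13)
Effective Tm = 56 − 3×5 = 56 − 15 = 41°C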